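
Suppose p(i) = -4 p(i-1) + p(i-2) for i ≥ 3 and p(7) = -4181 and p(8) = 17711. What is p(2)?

Rearranging, p(i-2) = p(i) + 4 p(i-1).
p(6) = 17711 + 4*(-4181) = 987
p(5) = -4181 + 4*987 = -233
p(4) = 987 + 4*(-233) = 55
p(3) = -233 + 4*55 = -13
p(2) = 55 + 4*(-13) = 3

3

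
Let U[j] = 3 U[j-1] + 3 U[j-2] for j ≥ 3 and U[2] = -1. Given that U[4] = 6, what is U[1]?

2

Let U[1] = v.
U[3] = -3 + 3v
U[4] = -12 + 9v
So -12 + 9v = 6, giving v = 2.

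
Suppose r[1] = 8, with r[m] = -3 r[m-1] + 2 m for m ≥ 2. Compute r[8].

-15578

r[2] = -3*8 + 4 = -20
r[3] = -3*(-20) + 6 = 66
r[4] = -3*66 + 8 = -190
r[5] = -3*(-190) + 10 = 580
r[6] = -3*580 + 12 = -1728
r[7] = -3*(-1728) + 14 = 5198
r[8] = -3*5198 + 16 = -15578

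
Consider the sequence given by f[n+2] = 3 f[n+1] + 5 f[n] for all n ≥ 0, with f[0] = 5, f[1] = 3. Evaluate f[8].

158906

f[2] = 3*3 + 5*5 = 34
f[3] = 3*34 + 5*3 = 117
f[4] = 3*117 + 5*34 = 521
f[5] = 3*521 + 5*117 = 2148
f[6] = 3*2148 + 5*521 = 9049
f[7] = 3*9049 + 5*2148 = 37887
f[8] = 3*37887 + 5*9049 = 158906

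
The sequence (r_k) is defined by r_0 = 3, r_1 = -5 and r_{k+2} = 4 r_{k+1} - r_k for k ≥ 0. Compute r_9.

r_2 = 4(-5) - 3 = -23
r_3 = 4(-23) - (-5) = -87
r_4 = 4(-87) - (-23) = -325
r_5 = 4(-325) - (-87) = -1213
r_6 = 4(-1213) - (-325) = -4527
r_7 = 4(-4527) - (-1213) = -16895
r_8 = 4(-16895) - (-4527) = -63053
r_9 = 4(-63053) - (-16895) = -235317

-235317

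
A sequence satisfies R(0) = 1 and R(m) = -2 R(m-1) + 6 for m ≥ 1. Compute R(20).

The fixed point is 6/(1 + 2) = 2, so R(m) - 2 = -2(R(m-1) - 2).
Hence R(m) = -1·(-2)^m + 2.
R(20) = -1·(-2)^{20} + 2 = -1·1048576 + 2 = -1048574.

-1048574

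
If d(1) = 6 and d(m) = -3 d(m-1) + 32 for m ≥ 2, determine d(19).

The fixed point is 32/(1 + 3) = 8, so d(m) - 8 = -3(d(m-1) - 8).
Hence d(m) = -2·(-3)^{m-1} + 8.
d(19) = -2·(-3)^{18} + 8 = -2·387420489 + 8 = -774840970.

-774840970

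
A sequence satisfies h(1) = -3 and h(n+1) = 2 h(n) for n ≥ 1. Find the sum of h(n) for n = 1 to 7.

h(2) = 2·(-3) = -6
h(3) = 2·(-6) = -12
h(4) = 2·(-12) = -24
h(5) = 2·(-24) = -48
h(6) = 2·(-48) = -96
h(7) = 2·(-96) = -192
Sum = (-3) + (-6) + (-12) + (-24) + (-48) + (-96) + (-192) = -381

-381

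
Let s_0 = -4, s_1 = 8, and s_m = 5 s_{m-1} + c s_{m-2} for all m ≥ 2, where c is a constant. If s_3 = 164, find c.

3

s_2 = 40 - 4c
s_3 = 200 - 12c
So 200 - 12c = 164, giving c = 3.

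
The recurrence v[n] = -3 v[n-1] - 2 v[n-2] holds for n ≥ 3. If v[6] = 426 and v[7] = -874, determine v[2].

Rearranging, v[n-2] = (v[n] + 3 v[n-1]) / -2.
v[5] = (-874 + 3*426) / -2 = 404/-2 = -202
v[4] = (426 + 3*(-202)) / -2 = -180/-2 = 90
v[3] = (-202 + 3*90) / -2 = 68/-2 = -34
v[2] = (90 + 3*(-34)) / -2 = -12/-2 = 6

6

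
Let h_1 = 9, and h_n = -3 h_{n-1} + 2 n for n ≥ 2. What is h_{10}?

h_2 = -3·9 + 4 = -23
h_3 = -3·(-23) + 6 = 75
h_4 = -3·75 + 8 = -217
h_5 = -3·(-217) + 10 = 661
h_6 = -3·661 + 12 = -1971
h_7 = -3·(-1971) + 14 = 5927
h_8 = -3·5927 + 16 = -17765
h_9 = -3·(-17765) + 18 = 53313
h_{10} = -3·53313 + 20 = -159919

-159919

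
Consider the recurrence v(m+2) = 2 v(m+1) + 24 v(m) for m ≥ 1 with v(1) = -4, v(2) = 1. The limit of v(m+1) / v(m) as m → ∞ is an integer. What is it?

The characteristic equation is r^2 - 2r - 24 = 0, which factors as (r - 6)(r + 4) = 0.
So the roots are 6 and -4. Since |6| > |-4| and the coefficient of 6^m is non-zero, the ratio tends to 6.

6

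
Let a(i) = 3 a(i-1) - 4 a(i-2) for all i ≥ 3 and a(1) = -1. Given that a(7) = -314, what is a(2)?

6

Let a(2) = y.
a(3) = 4 + 3y
a(4) = 12 + 5y
a(5) = 20 + 3y
a(6) = 12 - 11y
a(7) = -44 - 45y
So -44 - 45y = -314, giving y = 6.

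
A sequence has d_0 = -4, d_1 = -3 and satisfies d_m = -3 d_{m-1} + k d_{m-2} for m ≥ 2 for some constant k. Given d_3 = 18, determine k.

5

d_2 = 9 - 4k
d_3 = -27 + 9k
So -27 + 9k = 18, giving k = 5.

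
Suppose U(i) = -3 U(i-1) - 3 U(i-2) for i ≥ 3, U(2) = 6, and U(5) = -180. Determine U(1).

7

Let U(1) = z.
U(3) = -18 - 3z
U(4) = 36 + 9z
U(5) = -54 - 18z
So -54 - 18z = -180, giving z = 7.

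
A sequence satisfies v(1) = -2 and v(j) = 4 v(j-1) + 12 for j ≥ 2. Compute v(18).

The fixed point is 12/(1 - 4) = -4, so v(j) + 4 = 4(v(j-1) + 4).
Hence v(j) = 2·4^{j-1} - 4.
v(18) = 2·4^{17} - 4 = 2·17179869184 - 4 = 34359738364.

34359738364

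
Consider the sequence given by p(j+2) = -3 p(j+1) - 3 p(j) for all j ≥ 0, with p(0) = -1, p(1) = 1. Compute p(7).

-27

p(2) = -3(1) - 3(-1) = 0
p(3) = -3(0) - 3(1) = -3
p(4) = -3(-3) - 3(0) = 9
p(5) = -3(9) - 3(-3) = -18
p(6) = -3(-18) - 3(9) = 27
p(7) = -3(27) - 3(-18) = -27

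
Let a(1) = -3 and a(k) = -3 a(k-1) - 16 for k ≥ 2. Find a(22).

-10460353207

The fixed point is -16/(1 + 3) = -4, so a(k) + 4 = -3(a(k-1) + 4).
Hence a(k) = 1·(-3)^{k-1} - 4.
a(22) = 1·(-3)^{21} - 4 = 1·-10460353203 - 4 = -10460353207.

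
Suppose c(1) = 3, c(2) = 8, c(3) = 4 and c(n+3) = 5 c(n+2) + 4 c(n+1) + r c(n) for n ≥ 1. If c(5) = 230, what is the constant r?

c(4) = 52 + 3r
c(5) = 276 + 23r
So 276 + 23r = 230, giving r = -2.

-2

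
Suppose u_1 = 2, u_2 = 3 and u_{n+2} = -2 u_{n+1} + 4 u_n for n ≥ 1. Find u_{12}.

48128

u_3 = -2·3 + 4·2 = 2
u_4 = -2·2 + 4·3 = 8
u_5 = -2·8 + 4·2 = -8
u_6 = -2·(-8) + 4·8 = 48
u_7 = -2·48 + 4·(-8) = -128
u_8 = -2·(-128) + 4·48 = 448
u_9 = -2·448 + 4·(-128) = -1408
u_{10} = -2·(-1408) + 4·448 = 4608
u_{11} = -2·4608 + 4·(-1408) = -14848
u_{12} = -2·(-14848) + 4·4608 = 48128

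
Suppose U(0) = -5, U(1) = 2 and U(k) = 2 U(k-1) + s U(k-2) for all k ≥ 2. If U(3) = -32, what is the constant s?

U(2) = 4 - 5s
U(3) = 8 - 8s
So 8 - 8s = -32, giving s = 5.

5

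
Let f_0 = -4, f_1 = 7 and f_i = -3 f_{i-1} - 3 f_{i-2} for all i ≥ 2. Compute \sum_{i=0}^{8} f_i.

f_2 = -3(7) - 3(-4) = -9
f_3 = -3(-9) - 3(7) = 6
f_4 = -3(6) - 3(-9) = 9
f_5 = -3(9) - 3(6) = -45
f_6 = -3(-45) - 3(9) = 108
f_7 = -3(108) - 3(-45) = -189
f_8 = -3(-189) - 3(108) = 243
Sum = (-4) + 7 + (-9) + 6 + 9 + (-45) + 108 + (-189) + 243 = 126

126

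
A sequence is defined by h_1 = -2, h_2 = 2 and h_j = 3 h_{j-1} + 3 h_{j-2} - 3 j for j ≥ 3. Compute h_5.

h_3 = 3(2) + 3(-2) - 9 = -9
h_4 = 3(-9) + 3(2) - 12 = -33
h_5 = 3(-33) + 3(-9) - 15 = -141

-141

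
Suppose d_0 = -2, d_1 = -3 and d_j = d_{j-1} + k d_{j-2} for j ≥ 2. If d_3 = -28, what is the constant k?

d_2 = -3 - 2k
d_3 = -3 - 5k
So -3 - 5k = -28, giving k = 5.

5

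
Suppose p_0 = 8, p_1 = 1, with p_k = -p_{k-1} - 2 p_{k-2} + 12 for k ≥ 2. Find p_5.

-25

p_2 = -1 - 2*8 + 12 = -5
p_3 = -(-5) - 2*1 + 12 = 15
p_4 = -15 - 2*(-5) + 12 = 7
p_5 = -7 - 2*15 + 12 = -25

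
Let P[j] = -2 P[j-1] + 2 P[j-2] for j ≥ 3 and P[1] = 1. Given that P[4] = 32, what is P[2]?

6

Let P[2] = w.
P[3] = 2 - 2w
P[4] = -4 + 6w
So -4 + 6w = 32, giving w = 6.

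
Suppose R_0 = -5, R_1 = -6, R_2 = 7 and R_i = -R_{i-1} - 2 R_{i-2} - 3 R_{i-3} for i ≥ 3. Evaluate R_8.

-20

R_3 = -7 - 2(-6) - 3(-5) = 20
R_4 = -20 - 2(7) - 3(-6) = -16
R_5 = -(-16) - 2(20) - 3(7) = -45
R_6 = -(-45) - 2(-16) - 3(20) = 17
R_7 = -17 - 2(-45) - 3(-16) = 121
R_8 = -121 - 2(17) - 3(-45) = -20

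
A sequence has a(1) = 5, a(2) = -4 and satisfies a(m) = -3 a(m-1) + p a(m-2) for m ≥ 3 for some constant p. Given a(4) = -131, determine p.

a(3) = 12 + 5p
a(4) = -36 - 19p
So -36 - 19p = -131, giving p = 5.

5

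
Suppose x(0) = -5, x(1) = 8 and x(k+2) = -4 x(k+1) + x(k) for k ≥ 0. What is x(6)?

-11861

x(2) = -4*8 + (-5) = -37
x(3) = -4*(-37) + 8 = 156
x(4) = -4*156 + (-37) = -661
x(5) = -4*(-661) + 156 = 2800
x(6) = -4*2800 + (-661) = -11861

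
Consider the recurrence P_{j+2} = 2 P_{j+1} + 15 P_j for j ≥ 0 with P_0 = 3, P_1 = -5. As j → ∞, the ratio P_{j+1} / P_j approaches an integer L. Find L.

5

The characteristic equation is r^2 - 2r - 15 = 0, which factors as (r - 5)(r + 3) = 0.
So the roots are 5 and -3. Since |5| > |-3| and the coefficient of 5^j is non-zero, the ratio tends to 5.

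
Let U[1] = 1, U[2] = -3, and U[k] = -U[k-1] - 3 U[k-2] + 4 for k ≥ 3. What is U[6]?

-6

U[3] = -(-3) - 3*1 + 4 = 4
U[4] = -4 - 3*(-3) + 4 = 9
U[5] = -9 - 3*4 + 4 = -17
U[6] = -(-17) - 3*9 + 4 = -6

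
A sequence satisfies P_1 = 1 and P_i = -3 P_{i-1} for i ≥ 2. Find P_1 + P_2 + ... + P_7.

547

P_2 = -3·1 = -3
P_3 = -3·(-3) = 9
P_4 = -3·9 = -27
P_5 = -3·(-27) = 81
P_6 = -3·81 = -243
P_7 = -3·(-243) = 729
Sum = 1 + (-3) + 9 + (-27) + 81 + (-243) + 729 = 547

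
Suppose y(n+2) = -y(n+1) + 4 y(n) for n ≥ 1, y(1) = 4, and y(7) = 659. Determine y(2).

Let y(2) = x.
y(3) = 16 - x
y(4) = -16 + 5x
y(5) = 80 - 9x
y(6) = -144 + 29x
y(7) = 464 - 65x
So 464 - 65x = 659, giving x = -3.

-3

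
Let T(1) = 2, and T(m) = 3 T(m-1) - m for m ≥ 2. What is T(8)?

1645

T(2) = 3*2 - 2 = 4
T(3) = 3*4 - 3 = 9
T(4) = 3*9 - 4 = 23
T(5) = 3*23 - 5 = 64
T(6) = 3*64 - 6 = 186
T(7) = 3*186 - 7 = 551
T(8) = 3*551 - 8 = 1645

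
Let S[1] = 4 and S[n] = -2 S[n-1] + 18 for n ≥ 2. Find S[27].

The fixed point is 18/(1 + 2) = 6, so S[n] - 6 = -2(S[n-1] - 6).
Hence S[n] = -2·(-2)^{n-1} + 6.
S[27] = -2·(-2)^{26} + 6 = -2·67108864 + 6 = -134217722.

-134217722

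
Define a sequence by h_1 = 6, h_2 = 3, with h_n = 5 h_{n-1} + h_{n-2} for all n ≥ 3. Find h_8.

78543

h_3 = 5(3) + 6 = 21
h_4 = 5(21) + 3 = 108
h_5 = 5(108) + 21 = 561
h_6 = 5(561) + 108 = 2913
h_7 = 5(2913) + 561 = 15126
h_8 = 5(15126) + 2913 = 78543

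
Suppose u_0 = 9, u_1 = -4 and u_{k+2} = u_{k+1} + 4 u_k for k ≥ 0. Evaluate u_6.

u_2 = (-4) + 4*9 = 32
u_3 = 32 + 4*(-4) = 16
u_4 = 16 + 4*32 = 144
u_5 = 144 + 4*16 = 208
u_6 = 208 + 4*144 = 784

784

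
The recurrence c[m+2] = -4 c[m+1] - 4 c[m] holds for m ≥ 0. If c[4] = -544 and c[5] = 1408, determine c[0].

6

Rearranging, c[m-2] = (c[m] + 4 c[m-1]) / -4.
c[3] = (1408 + 4*(-544)) / -4 = -768/-4 = 192
c[2] = (-544 + 4*192) / -4 = 224/-4 = -56
c[1] = (192 + 4*(-56)) / -4 = -32/-4 = 8
c[0] = (-56 + 4*8) / -4 = -24/-4 = 6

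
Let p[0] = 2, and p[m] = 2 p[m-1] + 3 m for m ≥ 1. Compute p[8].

2018

p[1] = 2·2 + 3 = 7
p[2] = 2·7 + 6 = 20
p[3] = 2·20 + 9 = 49
p[4] = 2·49 + 12 = 110
p[5] = 2·110 + 15 = 235
p[6] = 2·235 + 18 = 488
p[7] = 2·488 + 21 = 997
p[8] = 2·997 + 24 = 2018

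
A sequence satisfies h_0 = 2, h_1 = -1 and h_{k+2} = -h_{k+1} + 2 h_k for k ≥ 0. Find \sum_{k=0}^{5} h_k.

h_2 = -(-1) + 2*2 = 5
h_3 = -5 + 2*(-1) = -7
h_4 = -(-7) + 2*5 = 17
h_5 = -17 + 2*(-7) = -31
Sum = 2 + (-1) + 5 + (-7) + 17 + (-31) = -15

-15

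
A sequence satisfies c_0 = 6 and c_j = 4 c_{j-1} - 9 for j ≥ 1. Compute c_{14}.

805306371

The fixed point is -9/(1 - 4) = 3, so c_j - 3 = 4(c_{j-1} - 3).
Hence c_j = 3·4^j + 3.
c_{14} = 3·4^{14} + 3 = 3·268435456 + 3 = 805306371.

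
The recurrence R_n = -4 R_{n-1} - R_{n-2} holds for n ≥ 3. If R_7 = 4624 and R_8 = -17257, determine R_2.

-7

Rearranging, R_{n-2} = -(R_n + 4 R_{n-1}).
R_6 = -(-17257 + 4·4624) = -1239
R_5 = -(4624 + 4·(-1239)) = 332
R_4 = -(-1239 + 4·332) = -89
R_3 = -(332 + 4·(-89)) = 24
R_2 = -(-89 + 4·24) = -7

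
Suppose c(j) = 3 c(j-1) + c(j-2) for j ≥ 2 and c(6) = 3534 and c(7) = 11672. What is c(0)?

Rearranging, c(j-2) = c(j) - 3 c(j-1).
c(5) = 11672 - 3·3534 = 1070
c(4) = 3534 - 3·1070 = 324
c(3) = 1070 - 3·324 = 98
c(2) = 324 - 3·98 = 30
c(1) = 98 - 3·30 = 8
c(0) = 30 - 3·8 = 6

6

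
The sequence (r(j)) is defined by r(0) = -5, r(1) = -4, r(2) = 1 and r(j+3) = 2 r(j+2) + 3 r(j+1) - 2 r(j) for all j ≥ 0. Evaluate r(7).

r(3) = 2·1 + 3·(-4) - 2·(-5) = 0
r(4) = 2·0 + 3·1 - 2·(-4) = 11
r(5) = 2·11 + 3·0 - 2·1 = 20
r(6) = 2·20 + 3·11 - 2·0 = 73
r(7) = 2·73 + 3·20 - 2·11 = 184

184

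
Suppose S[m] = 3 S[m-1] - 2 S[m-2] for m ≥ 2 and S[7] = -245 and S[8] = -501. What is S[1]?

7

Rearranging, S[m-2] = (S[m] - 3 S[m-1]) / -2.
S[6] = (-501 - 3(-245)) / -2 = 234/-2 = -117
S[5] = (-245 - 3(-117)) / -2 = 106/-2 = -53
S[4] = (-117 - 3(-53)) / -2 = 42/-2 = -21
S[3] = (-53 - 3(-21)) / -2 = 10/-2 = -5
S[2] = (-21 - 3(-5)) / -2 = -6/-2 = 3
S[1] = (-5 - 3(3)) / -2 = -14/-2 = 7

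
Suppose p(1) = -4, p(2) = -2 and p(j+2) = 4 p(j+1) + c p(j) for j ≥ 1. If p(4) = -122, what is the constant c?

p(3) = -8 - 4c
p(4) = -32 - 18c
So -32 - 18c = -122, giving c = 5.

5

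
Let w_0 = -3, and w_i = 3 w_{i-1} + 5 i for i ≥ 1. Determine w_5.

166

w_1 = 3(-3) + 5 = -4
w_2 = 3(-4) + 10 = -2
w_3 = 3(-2) + 15 = 9
w_4 = 3(9) + 20 = 47
w_5 = 3(47) + 25 = 166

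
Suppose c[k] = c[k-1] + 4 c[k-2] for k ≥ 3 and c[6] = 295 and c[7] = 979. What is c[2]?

Rearranging, c[k-2] = (c[k] - c[k-1]) / 4.
c[5] = (979 - 295) / 4 = 684/4 = 171
c[4] = (295 - 171) / 4 = 124/4 = 31
c[3] = (171 - 31) / 4 = 140/4 = 35
c[2] = (31 - 35) / 4 = -4/4 = -1

-1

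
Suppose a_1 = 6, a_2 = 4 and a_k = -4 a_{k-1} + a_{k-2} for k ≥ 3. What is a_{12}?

a_3 = -4(4) + 6 = -10
a_4 = -4(-10) + 4 = 44
a_5 = -4(44) + (-10) = -186
a_6 = -4(-186) + 44 = 788
a_7 = -4(788) + (-186) = -3338
a_8 = -4(-3338) + 788 = 14140
a_9 = -4(14140) + (-3338) = -59898
a_{10} = -4(-59898) + 14140 = 253732
a_{11} = -4(253732) + (-59898) = -1074826
a_{12} = -4(-1074826) + 253732 = 4553036

4553036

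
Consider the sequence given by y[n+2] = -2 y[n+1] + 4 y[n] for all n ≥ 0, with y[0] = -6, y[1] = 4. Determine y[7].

9472

y[2] = -2·4 + 4·(-6) = -32
y[3] = -2·(-32) + 4·4 = 80
y[4] = -2·80 + 4·(-32) = -288
y[5] = -2·(-288) + 4·80 = 896
y[6] = -2·896 + 4·(-288) = -2944
y[7] = -2·(-2944) + 4·896 = 9472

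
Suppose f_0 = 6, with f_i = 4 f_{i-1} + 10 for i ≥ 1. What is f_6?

f_1 = 4(6) + 10 = 34
f_2 = 4(34) + 10 = 146
f_3 = 4(146) + 10 = 594
f_4 = 4(594) + 10 = 2386
f_5 = 4(2386) + 10 = 9554
f_6 = 4(9554) + 10 = 38226

38226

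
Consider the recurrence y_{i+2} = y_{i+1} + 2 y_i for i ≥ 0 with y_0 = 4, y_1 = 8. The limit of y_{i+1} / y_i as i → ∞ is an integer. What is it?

2

The characteristic equation is r^2 - r - 2 = 0, which factors as (r - 2)(r + 1) = 0.
So the roots are 2 and -1. Since |2| > |-1| and the coefficient of 2^i is non-zero, the ratio tends to 2.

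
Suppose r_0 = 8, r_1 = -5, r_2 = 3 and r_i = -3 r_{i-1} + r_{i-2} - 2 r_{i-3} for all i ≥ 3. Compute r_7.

-4145

r_3 = -3*3 + (-5) - 2*8 = -30
r_4 = -3*(-30) + 3 - 2*(-5) = 103
r_5 = -3*103 + (-30) - 2*3 = -345
r_6 = -3*(-345) + 103 - 2*(-30) = 1198
r_7 = -3*1198 + (-345) - 2*103 = -4145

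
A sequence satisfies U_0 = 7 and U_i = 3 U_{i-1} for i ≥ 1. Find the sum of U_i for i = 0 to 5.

U_1 = 3·7 = 21
U_2 = 3·21 = 63
U_3 = 3·63 = 189
U_4 = 3·189 = 567
U_5 = 3·567 = 1701
Sum = 7 + 21 + 63 + 189 + 567 + 1701 = 2548

2548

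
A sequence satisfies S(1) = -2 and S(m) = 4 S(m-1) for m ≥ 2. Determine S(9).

S(2) = 4(-2) = -8
S(3) = 4(-8) = -32
S(4) = 4(-32) = -128
S(5) = 4(-128) = -512
S(6) = 4(-512) = -2048
S(7) = 4(-2048) = -8192
S(8) = 4(-8192) = -32768
S(9) = 4(-32768) = -131072

-131072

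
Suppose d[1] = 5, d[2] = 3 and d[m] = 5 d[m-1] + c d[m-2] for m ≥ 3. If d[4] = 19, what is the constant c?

d[3] = 15 + 5c
d[4] = 75 + 28c
So 75 + 28c = 19, giving c = -2.

-2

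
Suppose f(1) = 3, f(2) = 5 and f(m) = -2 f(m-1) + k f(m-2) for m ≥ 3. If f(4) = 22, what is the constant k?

f(3) = -10 + 3k
f(4) = 20 - k
So 20 - k = 22, giving k = -2.

-2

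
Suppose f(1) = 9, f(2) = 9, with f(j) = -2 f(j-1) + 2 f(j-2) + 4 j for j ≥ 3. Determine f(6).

f(3) = -2·9 + 2·9 + 12 = 12
f(4) = -2·12 + 2·9 + 16 = 10
f(5) = -2·10 + 2·12 + 20 = 24
f(6) = -2·24 + 2·10 + 24 = -4

-4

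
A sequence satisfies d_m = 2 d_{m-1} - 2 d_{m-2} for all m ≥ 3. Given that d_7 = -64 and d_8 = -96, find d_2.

4

Rearranging, d_{m-2} = (d_m - 2 d_{m-1}) / -2.
d_6 = (-96 - 2·(-64)) / -2 = 32/-2 = -16
d_5 = (-64 - 2·(-16)) / -2 = -32/-2 = 16
d_4 = (-16 - 2·16) / -2 = -48/-2 = 24
d_3 = (16 - 2·24) / -2 = -32/-2 = 16
d_2 = (24 - 2·16) / -2 = -8/-2 = 4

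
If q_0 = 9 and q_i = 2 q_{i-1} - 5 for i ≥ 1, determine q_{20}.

4194309

The fixed point is -5/(1 - 2) = 5, so q_i - 5 = 2(q_{i-1} - 5).
Hence q_i = 4·2^i + 5.
q_{20} = 4·2^{20} + 5 = 4·1048576 + 5 = 4194309.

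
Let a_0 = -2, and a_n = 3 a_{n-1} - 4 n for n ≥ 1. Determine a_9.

-98394

a_1 = 3*(-2) - 4 = -10
a_2 = 3*(-10) - 8 = -38
a_3 = 3*(-38) - 12 = -126
a_4 = 3*(-126) - 16 = -394
a_5 = 3*(-394) - 20 = -1202
a_6 = 3*(-1202) - 24 = -3630
a_7 = 3*(-3630) - 28 = -10918
a_8 = 3*(-10918) - 32 = -32786
a_9 = 3*(-32786) - 36 = -98394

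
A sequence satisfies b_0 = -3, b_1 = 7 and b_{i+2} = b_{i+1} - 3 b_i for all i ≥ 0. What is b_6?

121

b_2 = 7 - 3*(-3) = 16
b_3 = 16 - 3*7 = -5
b_4 = (-5) - 3*16 = -53
b_5 = (-53) - 3*(-5) = -38
b_6 = (-38) - 3*(-53) = 121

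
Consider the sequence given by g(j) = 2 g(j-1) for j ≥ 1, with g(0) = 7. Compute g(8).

1792

g(1) = 2*7 = 14
g(2) = 2*14 = 28
g(3) = 2*28 = 56
g(4) = 2*56 = 112
g(5) = 2*112 = 224
g(6) = 2*224 = 448
g(7) = 2*448 = 896
g(8) = 2*896 = 1792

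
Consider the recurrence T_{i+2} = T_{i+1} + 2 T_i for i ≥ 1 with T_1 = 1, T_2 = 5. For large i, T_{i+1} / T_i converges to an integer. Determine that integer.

The characteristic equation is r^2 - r - 2 = 0, which factors as (r - 2)(r + 1) = 0.
So the roots are 2 and -1. Since |2| > |-1| and the coefficient of 2^i is non-zero, the ratio tends to 2.

2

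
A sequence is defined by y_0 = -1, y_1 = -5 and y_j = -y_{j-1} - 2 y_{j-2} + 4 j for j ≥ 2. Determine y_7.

y_2 = -(-5) - 2(-1) + 8 = 15
y_3 = -15 - 2(-5) + 12 = 7
y_4 = -7 - 2(15) + 16 = -21
y_5 = -(-21) - 2(7) + 20 = 27
y_6 = -27 - 2(-21) + 24 = 39
y_7 = -39 - 2(27) + 28 = -65

-65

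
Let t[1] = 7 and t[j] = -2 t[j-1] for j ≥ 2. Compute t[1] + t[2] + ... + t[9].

1197

t[2] = -2*7 = -14
t[3] = -2*(-14) = 28
t[4] = -2*28 = -56
t[5] = -2*(-56) = 112
t[6] = -2*112 = -224
t[7] = -2*(-224) = 448
t[8] = -2*448 = -896
t[9] = -2*(-896) = 1792
Sum = 7 + (-14) + 28 + (-56) + 112 + (-224) + 448 + (-896) + 1792 = 1197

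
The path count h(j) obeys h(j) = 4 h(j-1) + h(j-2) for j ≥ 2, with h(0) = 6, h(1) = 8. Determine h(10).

3917414

h(2) = 4·8 + 6 = 38
h(3) = 4·38 + 8 = 160
h(4) = 4·160 + 38 = 678
h(5) = 4·678 + 160 = 2872
h(6) = 4·2872 + 678 = 12166
h(7) = 4·12166 + 2872 = 51536
h(8) = 4·51536 + 12166 = 218310
h(9) = 4·218310 + 51536 = 924776
h(10) = 4·924776 + 218310 = 3917414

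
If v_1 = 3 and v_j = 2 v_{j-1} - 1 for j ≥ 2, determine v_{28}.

The fixed point is -1/(1 - 2) = 1, so v_j - 1 = 2(v_{j-1} - 1).
Hence v_j = 2·2^{j-1} + 1.
v_{28} = 2·2^{27} + 1 = 2·134217728 + 1 = 268435457.

268435457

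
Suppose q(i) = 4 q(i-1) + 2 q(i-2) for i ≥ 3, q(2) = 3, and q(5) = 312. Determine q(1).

2

Let q(1) = v.
q(3) = 12 + 2v
q(4) = 54 + 8v
q(5) = 240 + 36v
So 240 + 36v = 312, giving v = 2.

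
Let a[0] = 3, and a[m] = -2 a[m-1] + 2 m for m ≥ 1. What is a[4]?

44

a[1] = -2*3 + 2 = -4
a[2] = -2*(-4) + 4 = 12
a[3] = -2*12 + 6 = -18
a[4] = -2*(-18) + 8 = 44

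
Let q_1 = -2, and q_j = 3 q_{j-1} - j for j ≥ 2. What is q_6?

q_2 = 3(-2) - 2 = -8
q_3 = 3(-8) - 3 = -27
q_4 = 3(-27) - 4 = -85
q_5 = 3(-85) - 5 = -260
q_6 = 3(-260) - 6 = -786

-786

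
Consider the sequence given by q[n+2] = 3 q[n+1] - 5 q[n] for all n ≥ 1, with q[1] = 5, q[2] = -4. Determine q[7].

1013

q[3] = 3·(-4) - 5·5 = -37
q[4] = 3·(-37) - 5·(-4) = -91
q[5] = 3·(-91) - 5·(-37) = -88
q[6] = 3·(-88) - 5·(-91) = 191
q[7] = 3·191 - 5·(-88) = 1013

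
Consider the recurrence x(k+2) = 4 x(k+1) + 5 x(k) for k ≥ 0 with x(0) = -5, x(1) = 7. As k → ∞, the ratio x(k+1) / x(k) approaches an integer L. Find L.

The characteristic equation is r^2 - 4r - 5 = 0, which factors as (r - 5)(r + 1) = 0.
So the roots are 5 and -1. Since |5| > |-1| and the coefficient of 5^k is non-zero, the ratio tends to 5.

5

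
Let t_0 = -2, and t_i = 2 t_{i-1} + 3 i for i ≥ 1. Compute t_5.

t_1 = 2·(-2) + 3 = -1
t_2 = 2·(-1) + 6 = 4
t_3 = 2·4 + 9 = 17
t_4 = 2·17 + 12 = 46
t_5 = 2·46 + 15 = 107

107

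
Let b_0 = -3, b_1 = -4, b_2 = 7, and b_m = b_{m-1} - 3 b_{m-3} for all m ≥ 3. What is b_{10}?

352

b_3 = 7 - 3*(-3) = 16
b_4 = 16 - 3*(-4) = 28
b_5 = 28 - 3*7 = 7
b_6 = 7 - 3*16 = -41
b_7 = (-41) - 3*28 = -125
b_8 = (-125) - 3*7 = -146
b_9 = (-146) - 3*(-41) = -23
b_{10} = (-23) - 3*(-125) = 352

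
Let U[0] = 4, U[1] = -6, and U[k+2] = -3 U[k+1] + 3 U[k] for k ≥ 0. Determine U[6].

5940

U[2] = -3(-6) + 3(4) = 30
U[3] = -3(30) + 3(-6) = -108
U[4] = -3(-108) + 3(30) = 414
U[5] = -3(414) + 3(-108) = -1566
U[6] = -3(-1566) + 3(414) = 5940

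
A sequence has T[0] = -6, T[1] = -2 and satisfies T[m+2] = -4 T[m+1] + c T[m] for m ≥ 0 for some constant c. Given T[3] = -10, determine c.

T[2] = 8 - 6c
T[3] = -32 + 22c
So -32 + 22c = -10, giving c = 1.

1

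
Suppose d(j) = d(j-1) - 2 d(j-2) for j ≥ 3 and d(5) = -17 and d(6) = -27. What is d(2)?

3

Rearranging, d(j-2) = (d(j) - d(j-1)) / -2.
d(4) = (-27 - (-17)) / -2 = -10/-2 = 5
d(3) = (-17 - 5) / -2 = -22/-2 = 11
d(2) = (5 - 11) / -2 = -6/-2 = 3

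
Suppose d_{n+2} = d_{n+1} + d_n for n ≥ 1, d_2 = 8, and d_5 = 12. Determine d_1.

-6

Let d_1 = w.
d_3 = 8 + w
d_4 = 16 + w
d_5 = 24 + 2w
So 24 + 2w = 12, giving w = -6.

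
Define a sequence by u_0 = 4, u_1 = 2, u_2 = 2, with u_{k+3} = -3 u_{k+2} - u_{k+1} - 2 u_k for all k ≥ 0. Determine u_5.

u_3 = -3(2) - 2 - 2(4) = -16
u_4 = -3(-16) - 2 - 2(2) = 42
u_5 = -3(42) - (-16) - 2(2) = -114

-114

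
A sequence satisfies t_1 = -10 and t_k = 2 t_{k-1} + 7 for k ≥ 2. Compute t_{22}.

-6291463

The fixed point is 7/(1 - 2) = -7, so t_k + 7 = 2(t_{k-1} + 7).
Hence t_k = -3·2^{k-1} - 7.
t_{22} = -3·2^{21} - 7 = -3·2097152 - 7 = -6291463.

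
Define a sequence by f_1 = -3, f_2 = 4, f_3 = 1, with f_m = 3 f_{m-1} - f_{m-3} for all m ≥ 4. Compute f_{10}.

f_4 = 3(1) - (-3) = 6
f_5 = 3(6) - 4 = 14
f_6 = 3(14) - 1 = 41
f_7 = 3(41) - 6 = 117
f_8 = 3(117) - 14 = 337
f_9 = 3(337) - 41 = 970
f_{10} = 3(970) - 117 = 2793

2793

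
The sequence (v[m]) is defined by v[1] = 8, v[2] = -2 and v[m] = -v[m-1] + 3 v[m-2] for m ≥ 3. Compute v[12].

v[3] = -(-2) + 3(8) = 26
v[4] = -26 + 3(-2) = -32
v[5] = -(-32) + 3(26) = 110
v[6] = -110 + 3(-32) = -206
v[7] = -(-206) + 3(110) = 536
v[8] = -536 + 3(-206) = -1154
v[9] = -(-1154) + 3(536) = 2762
v[10] = -2762 + 3(-1154) = -6224
v[11] = -(-6224) + 3(2762) = 14510
v[12] = -14510 + 3(-6224) = -33182

-33182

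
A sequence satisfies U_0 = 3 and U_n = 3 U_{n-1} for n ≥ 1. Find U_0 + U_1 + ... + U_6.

3279

U_1 = 3*3 = 9
U_2 = 3*9 = 27
U_3 = 3*27 = 81
U_4 = 3*81 = 243
U_5 = 3*243 = 729
U_6 = 3*729 = 2187
Sum = 3 + 9 + 27 + 81 + 243 + 729 + 2187 = 3279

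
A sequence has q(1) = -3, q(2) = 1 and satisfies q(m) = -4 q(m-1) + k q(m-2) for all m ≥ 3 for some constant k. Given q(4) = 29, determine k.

1

q(3) = -4 - 3k
q(4) = 16 + 13k
So 16 + 13k = 29, giving k = 1.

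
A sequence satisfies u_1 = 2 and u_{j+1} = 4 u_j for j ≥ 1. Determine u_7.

u_2 = 4·2 = 8
u_3 = 4·8 = 32
u_4 = 4·32 = 128
u_5 = 4·128 = 512
u_6 = 4·512 = 2048
u_7 = 4·2048 = 8192

8192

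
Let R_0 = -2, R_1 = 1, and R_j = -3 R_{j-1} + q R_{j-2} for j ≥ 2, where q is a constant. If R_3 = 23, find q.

R_2 = -3 - 2q
R_3 = 9 + 7q
So 9 + 7q = 23, giving q = 2.

2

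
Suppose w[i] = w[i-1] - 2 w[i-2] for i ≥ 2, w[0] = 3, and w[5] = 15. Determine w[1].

3

Let w[1] = y.
w[2] = -6 + y
w[3] = -6 - y
w[4] = 6 - 3y
w[5] = 18 - y
So 18 - y = 15, giving y = 3.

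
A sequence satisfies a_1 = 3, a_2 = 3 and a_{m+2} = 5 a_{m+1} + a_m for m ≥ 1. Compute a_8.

a_3 = 5·3 + 3 = 18
a_4 = 5·18 + 3 = 93
a_5 = 5·93 + 18 = 483
a_6 = 5·483 + 93 = 2508
a_7 = 5·2508 + 483 = 13023
a_8 = 5·13023 + 2508 = 67623

67623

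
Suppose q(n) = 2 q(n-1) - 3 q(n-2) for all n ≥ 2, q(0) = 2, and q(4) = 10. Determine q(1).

Let q(1) = v.
q(2) = -6 + 2v
q(3) = -12 + v
q(4) = -6 - 4v
So -6 - 4v = 10, giving v = -4.

-4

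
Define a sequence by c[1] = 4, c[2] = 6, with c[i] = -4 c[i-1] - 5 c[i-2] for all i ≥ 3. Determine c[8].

c[3] = -4*6 - 5*4 = -44
c[4] = -4*(-44) - 5*6 = 146
c[5] = -4*146 - 5*(-44) = -364
c[6] = -4*(-364) - 5*146 = 726
c[7] = -4*726 - 5*(-364) = -1084
c[8] = -4*(-1084) - 5*726 = 706

706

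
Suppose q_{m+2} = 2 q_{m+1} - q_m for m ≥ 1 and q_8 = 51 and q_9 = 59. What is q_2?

3

Rearranging, q_{m-2} = -(q_m - 2 q_{m-1}).
q_7 = -(59 - 2(51)) = 43
q_6 = -(51 - 2(43)) = 35
q_5 = -(43 - 2(35)) = 27
q_4 = -(35 - 2(27)) = 19
q_3 = -(27 - 2(19)) = 11
q_2 = -(19 - 2(11)) = 3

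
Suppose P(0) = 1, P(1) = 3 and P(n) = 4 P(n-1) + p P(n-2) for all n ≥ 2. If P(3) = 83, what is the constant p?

5

P(2) = 12 + p
P(3) = 48 + 7p
So 48 + 7p = 83, giving p = 5.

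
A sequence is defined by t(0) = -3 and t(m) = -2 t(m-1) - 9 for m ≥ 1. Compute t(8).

t(1) = -2(-3) - 9 = -3
t(2) = -2(-3) - 9 = -3
t(3) = -2(-3) - 9 = -3
t(4) = -2(-3) - 9 = -3
t(5) = -2(-3) - 9 = -3
t(6) = -2(-3) - 9 = -3
t(7) = -2(-3) - 9 = -3
t(8) = -2(-3) - 9 = -3

-3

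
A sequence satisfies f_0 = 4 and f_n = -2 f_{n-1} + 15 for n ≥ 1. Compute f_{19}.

The fixed point is 15/(1 + 2) = 5, so f_n - 5 = -2(f_{n-1} - 5).
Hence f_n = -1·(-2)^n + 5.
f_{19} = -1·(-2)^{19} + 5 = -1·-524288 + 5 = 524293.

524293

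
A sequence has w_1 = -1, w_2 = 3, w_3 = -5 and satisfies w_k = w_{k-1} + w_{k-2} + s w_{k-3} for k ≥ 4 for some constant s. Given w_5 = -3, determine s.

w_4 = -2 - s
w_5 = -7 + 2s
So -7 + 2s = -3, giving s = 2.

2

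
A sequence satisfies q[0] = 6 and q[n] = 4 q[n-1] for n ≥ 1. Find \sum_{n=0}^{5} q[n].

q[1] = 4(6) = 24
q[2] = 4(24) = 96
q[3] = 4(96) = 384
q[4] = 4(384) = 1536
q[5] = 4(1536) = 6144
Sum = 6 + 24 + 96 + 384 + 1536 + 6144 = 8190

8190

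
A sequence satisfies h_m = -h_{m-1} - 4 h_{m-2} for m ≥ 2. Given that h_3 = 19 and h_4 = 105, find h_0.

7

Rearranging, h_{m-2} = (h_m + h_{m-1}) / -4.
h_2 = (105 + 19) / -4 = 124/-4 = -31
h_1 = (19 + (-31)) / -4 = -12/-4 = 3
h_0 = (-31 + 3) / -4 = -28/-4 = 7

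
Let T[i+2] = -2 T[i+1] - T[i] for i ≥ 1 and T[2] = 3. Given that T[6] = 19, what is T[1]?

1

Let T[1] = v.
T[3] = -6 - v
T[4] = 9 + 2v
T[5] = -12 - 3v
T[6] = 15 + 4v
So 15 + 4v = 19, giving v = 1.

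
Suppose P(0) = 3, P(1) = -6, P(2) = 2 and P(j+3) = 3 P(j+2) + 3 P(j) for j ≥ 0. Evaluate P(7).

999

P(3) = 3*2 + 3*3 = 15
P(4) = 3*15 + 3*(-6) = 27
P(5) = 3*27 + 3*2 = 87
P(6) = 3*87 + 3*15 = 306
P(7) = 3*306 + 3*27 = 999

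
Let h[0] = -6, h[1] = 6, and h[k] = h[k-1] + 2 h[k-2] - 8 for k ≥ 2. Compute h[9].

-1354

h[2] = 6 + 2(-6) - 8 = -14
h[3] = (-14) + 2(6) - 8 = -10
h[4] = (-10) + 2(-14) - 8 = -46
h[5] = (-46) + 2(-10) - 8 = -74
h[6] = (-74) + 2(-46) - 8 = -174
h[7] = (-174) + 2(-74) - 8 = -330
h[8] = (-330) + 2(-174) - 8 = -686
h[9] = (-686) + 2(-330) - 8 = -1354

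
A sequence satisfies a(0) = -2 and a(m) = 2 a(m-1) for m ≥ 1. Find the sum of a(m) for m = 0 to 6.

-254

a(1) = 2(-2) = -4
a(2) = 2(-4) = -8
a(3) = 2(-8) = -16
a(4) = 2(-16) = -32
a(5) = 2(-32) = -64
a(6) = 2(-64) = -128
Sum = (-2) + (-4) + (-8) + (-16) + (-32) + (-64) + (-128) = -254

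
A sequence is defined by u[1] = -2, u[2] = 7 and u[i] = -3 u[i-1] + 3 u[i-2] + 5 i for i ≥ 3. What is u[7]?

-3652

u[3] = -3*7 + 3*(-2) + 15 = -12
u[4] = -3*(-12) + 3*7 + 20 = 77
u[5] = -3*77 + 3*(-12) + 25 = -242
u[6] = -3*(-242) + 3*77 + 30 = 987
u[7] = -3*987 + 3*(-242) + 35 = -3652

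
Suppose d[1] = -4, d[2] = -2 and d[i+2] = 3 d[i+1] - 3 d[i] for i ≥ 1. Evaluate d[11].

-1458

d[3] = 3·(-2) - 3·(-4) = 6
d[4] = 3·6 - 3·(-2) = 24
d[5] = 3·24 - 3·6 = 54
d[6] = 3·54 - 3·24 = 90
d[7] = 3·90 - 3·54 = 108
d[8] = 3·108 - 3·90 = 54
d[9] = 3·54 - 3·108 = -162
d[10] = 3·(-162) - 3·54 = -648
d[11] = 3·(-648) - 3·(-162) = -1458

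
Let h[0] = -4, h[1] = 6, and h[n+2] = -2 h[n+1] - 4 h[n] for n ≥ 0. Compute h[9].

-2048

h[2] = -2·6 - 4·(-4) = 4
h[3] = -2·4 - 4·6 = -32
h[4] = -2·(-32) - 4·4 = 48
h[5] = -2·48 - 4·(-32) = 32
h[6] = -2·32 - 4·48 = -256
h[7] = -2·(-256) - 4·32 = 384
h[8] = -2·384 - 4·(-256) = 256
h[9] = -2·256 - 4·384 = -2048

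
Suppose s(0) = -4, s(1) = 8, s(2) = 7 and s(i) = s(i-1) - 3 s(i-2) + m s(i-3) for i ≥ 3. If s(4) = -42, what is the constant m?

-1

s(3) = -17 - 4m
s(4) = -38 + 4m
So -38 + 4m = -42, giving m = -1.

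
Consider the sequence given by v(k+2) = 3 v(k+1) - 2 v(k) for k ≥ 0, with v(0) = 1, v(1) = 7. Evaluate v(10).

6139

v(2) = 3(7) - 2(1) = 19
v(3) = 3(19) - 2(7) = 43
v(4) = 3(43) - 2(19) = 91
v(5) = 3(91) - 2(43) = 187
v(6) = 3(187) - 2(91) = 379
v(7) = 3(379) - 2(187) = 763
v(8) = 3(763) - 2(379) = 1531
v(9) = 3(1531) - 2(763) = 3067
v(10) = 3(3067) - 2(1531) = 6139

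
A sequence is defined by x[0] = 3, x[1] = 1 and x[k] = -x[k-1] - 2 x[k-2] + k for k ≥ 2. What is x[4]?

8

x[2] = -1 - 2·3 + 2 = -5
x[3] = -(-5) - 2·1 + 3 = 6
x[4] = -6 - 2·(-5) + 4 = 8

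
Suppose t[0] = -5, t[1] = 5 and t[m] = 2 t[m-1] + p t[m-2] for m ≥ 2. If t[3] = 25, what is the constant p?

-1

t[2] = 10 - 5p
t[3] = 20 - 5p
So 20 - 5p = 25, giving p = -1.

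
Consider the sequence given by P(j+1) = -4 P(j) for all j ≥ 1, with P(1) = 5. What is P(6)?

-5120

P(2) = -4(5) = -20
P(3) = -4(-20) = 80
P(4) = -4(80) = -320
P(5) = -4(-320) = 1280
P(6) = -4(1280) = -5120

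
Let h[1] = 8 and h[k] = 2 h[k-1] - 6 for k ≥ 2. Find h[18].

262150

The fixed point is -6/(1 - 2) = 6, so h[k] - 6 = 2(h[k-1] - 6).
Hence h[k] = 2·2^{k-1} + 6.
h[18] = 2·2^{17} + 6 = 2·131072 + 6 = 262150.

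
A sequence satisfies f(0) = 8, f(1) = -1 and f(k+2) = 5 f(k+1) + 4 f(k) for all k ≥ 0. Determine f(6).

24747

f(2) = 5(-1) + 4(8) = 27
f(3) = 5(27) + 4(-1) = 131
f(4) = 5(131) + 4(27) = 763
f(5) = 5(763) + 4(131) = 4339
f(6) = 5(4339) + 4(763) = 24747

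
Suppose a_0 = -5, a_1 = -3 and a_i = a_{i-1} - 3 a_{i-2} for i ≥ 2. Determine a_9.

-303

a_2 = (-3) - 3*(-5) = 12
a_3 = 12 - 3*(-3) = 21
a_4 = 21 - 3*12 = -15
a_5 = (-15) - 3*21 = -78
a_6 = (-78) - 3*(-15) = -33
a_7 = (-33) - 3*(-78) = 201
a_8 = 201 - 3*(-33) = 300
a_9 = 300 - 3*201 = -303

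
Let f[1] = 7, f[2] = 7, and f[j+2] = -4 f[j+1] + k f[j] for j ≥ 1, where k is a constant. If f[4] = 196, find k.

-4

f[3] = -28 + 7k
f[4] = 112 - 21k
So 112 - 21k = 196, giving k = -4.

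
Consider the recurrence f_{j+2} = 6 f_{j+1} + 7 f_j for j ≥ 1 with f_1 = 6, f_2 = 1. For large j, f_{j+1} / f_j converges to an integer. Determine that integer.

The characteristic equation is r^2 - 6r - 7 = 0, which factors as (r - 7)(r + 1) = 0.
So the roots are 7 and -1. Since |7| > |-1| and the coefficient of 7^j is non-zero, the ratio tends to 7.

7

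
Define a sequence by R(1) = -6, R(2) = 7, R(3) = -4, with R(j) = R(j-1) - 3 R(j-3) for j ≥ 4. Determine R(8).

R(4) = (-4) - 3·(-6) = 14
R(5) = 14 - 3·7 = -7
R(6) = (-7) - 3·(-4) = 5
R(7) = 5 - 3·14 = -37
R(8) = (-37) - 3·(-7) = -16

-16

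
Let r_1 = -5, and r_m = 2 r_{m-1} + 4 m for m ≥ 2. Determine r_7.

412

r_2 = 2(-5) + 8 = -2
r_3 = 2(-2) + 12 = 8
r_4 = 2(8) + 16 = 32
r_5 = 2(32) + 20 = 84
r_6 = 2(84) + 24 = 192
r_7 = 2(192) + 28 = 412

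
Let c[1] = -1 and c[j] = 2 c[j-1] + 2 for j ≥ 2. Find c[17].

The fixed point is 2/(1 - 2) = -2, so c[j] + 2 = 2(c[j-1] + 2).
Hence c[j] = 1·2^{j-1} - 2.
c[17] = 1·2^{16} - 2 = 1·65536 - 2 = 65534.

65534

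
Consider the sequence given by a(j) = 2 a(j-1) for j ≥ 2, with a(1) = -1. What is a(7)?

-64

a(2) = 2*(-1) = -2
a(3) = 2*(-2) = -4
a(4) = 2*(-4) = -8
a(5) = 2*(-8) = -16
a(6) = 2*(-16) = -32
a(7) = 2*(-32) = -64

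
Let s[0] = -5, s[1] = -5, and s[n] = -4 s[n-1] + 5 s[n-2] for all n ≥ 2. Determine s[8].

s[2] = -4·(-5) + 5·(-5) = -5
s[3] = -4·(-5) + 5·(-5) = -5
s[4] = -4·(-5) + 5·(-5) = -5
s[5] = -4·(-5) + 5·(-5) = -5
s[6] = -4·(-5) + 5·(-5) = -5
s[7] = -4·(-5) + 5·(-5) = -5
s[8] = -4·(-5) + 5·(-5) = -5

-5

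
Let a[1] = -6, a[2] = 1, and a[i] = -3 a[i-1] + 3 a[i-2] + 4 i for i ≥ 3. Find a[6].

a[3] = -3(1) + 3(-6) + 12 = -9
a[4] = -3(-9) + 3(1) + 16 = 46
a[5] = -3(46) + 3(-9) + 20 = -145
a[6] = -3(-145) + 3(46) + 24 = 597

597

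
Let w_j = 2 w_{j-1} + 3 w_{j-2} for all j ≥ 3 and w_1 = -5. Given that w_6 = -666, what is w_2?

Let w_2 = v.
w_3 = -15 + 2v
w_4 = -30 + 7v
w_5 = -105 + 20v
w_6 = -300 + 61v
So -300 + 61v = -666, giving v = -6.

-6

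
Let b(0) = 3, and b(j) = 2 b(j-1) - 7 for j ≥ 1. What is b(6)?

b(1) = 2·3 - 7 = -1
b(2) = 2·(-1) - 7 = -9
b(3) = 2·(-9) - 7 = -25
b(4) = 2·(-25) - 7 = -57
b(5) = 2·(-57) - 7 = -121
b(6) = 2·(-121) - 7 = -249

-249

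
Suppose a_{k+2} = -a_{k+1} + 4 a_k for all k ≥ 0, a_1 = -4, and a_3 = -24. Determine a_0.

1

Let a_0 = w.
a_2 = 4 + 4w
a_3 = -20 - 4w
So -20 - 4w = -24, giving w = 1.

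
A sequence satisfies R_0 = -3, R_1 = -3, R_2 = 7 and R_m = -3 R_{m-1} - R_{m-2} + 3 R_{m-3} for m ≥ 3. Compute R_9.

-1251

R_3 = -3*7 - (-3) + 3*(-3) = -27
R_4 = -3*(-27) - 7 + 3*(-3) = 65
R_5 = -3*65 - (-27) + 3*7 = -147
R_6 = -3*(-147) - 65 + 3*(-27) = 295
R_7 = -3*295 - (-147) + 3*65 = -543
R_8 = -3*(-543) - 295 + 3*(-147) = 893
R_9 = -3*893 - (-543) + 3*295 = -1251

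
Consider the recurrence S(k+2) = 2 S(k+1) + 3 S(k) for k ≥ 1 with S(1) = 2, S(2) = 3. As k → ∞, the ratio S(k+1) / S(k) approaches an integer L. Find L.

3

The characteristic equation is r^2 - 2r - 3 = 0, which factors as (r - 3)(r + 1) = 0.
So the roots are 3 and -1. Since |3| > |-1| and the coefficient of 3^k is non-zero, the ratio tends to 3.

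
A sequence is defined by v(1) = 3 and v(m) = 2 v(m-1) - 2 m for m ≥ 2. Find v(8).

-364

v(2) = 2*3 - 4 = 2
v(3) = 2*2 - 6 = -2
v(4) = 2*(-2) - 8 = -12
v(5) = 2*(-12) - 10 = -34
v(6) = 2*(-34) - 12 = -80
v(7) = 2*(-80) - 14 = -174
v(8) = 2*(-174) - 16 = -364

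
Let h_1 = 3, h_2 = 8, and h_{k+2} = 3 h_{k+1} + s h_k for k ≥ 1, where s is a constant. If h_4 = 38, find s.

-2

h_3 = 24 + 3s
h_4 = 72 + 17s
So 72 + 17s = 38, giving s = -2.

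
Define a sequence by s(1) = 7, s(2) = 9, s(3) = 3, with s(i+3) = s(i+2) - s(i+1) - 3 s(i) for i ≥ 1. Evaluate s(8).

309

s(4) = 3 - 9 - 3(7) = -27
s(5) = (-27) - 3 - 3(9) = -57
s(6) = (-57) - (-27) - 3(3) = -39
s(7) = (-39) - (-57) - 3(-27) = 99
s(8) = 99 - (-39) - 3(-57) = 309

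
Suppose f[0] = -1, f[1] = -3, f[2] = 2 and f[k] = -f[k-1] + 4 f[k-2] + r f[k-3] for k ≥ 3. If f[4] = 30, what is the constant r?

f[3] = -14 - r
f[4] = 22 - 2r
So 22 - 2r = 30, giving r = -4.

-4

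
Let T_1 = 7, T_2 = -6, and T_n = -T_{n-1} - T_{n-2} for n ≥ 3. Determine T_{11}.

T_3 = -(-6) - 7 = -1
T_4 = -(-1) - (-6) = 7
T_5 = -7 - (-1) = -6
T_6 = -(-6) - 7 = -1
T_7 = -(-1) - (-6) = 7
T_8 = -7 - (-1) = -6
T_9 = -(-6) - 7 = -1
T_{10} = -(-1) - (-6) = 7
T_{11} = -7 - (-1) = -6

-6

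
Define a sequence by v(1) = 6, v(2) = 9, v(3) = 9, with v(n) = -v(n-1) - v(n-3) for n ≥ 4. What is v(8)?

-36

v(4) = -9 - 6 = -15
v(5) = -(-15) - 9 = 6
v(6) = -6 - 9 = -15
v(7) = -(-15) - (-15) = 30
v(8) = -30 - 6 = -36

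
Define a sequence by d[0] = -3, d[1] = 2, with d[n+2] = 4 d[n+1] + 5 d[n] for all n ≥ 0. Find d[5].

d[2] = 4*2 + 5*(-3) = -7
d[3] = 4*(-7) + 5*2 = -18
d[4] = 4*(-18) + 5*(-7) = -107
d[5] = 4*(-107) + 5*(-18) = -518

-518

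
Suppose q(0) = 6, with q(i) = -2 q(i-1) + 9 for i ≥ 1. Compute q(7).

q(1) = -2(6) + 9 = -3
q(2) = -2(-3) + 9 = 15
q(3) = -2(15) + 9 = -21
q(4) = -2(-21) + 9 = 51
q(5) = -2(51) + 9 = -93
q(6) = -2(-93) + 9 = 195
q(7) = -2(195) + 9 = -381

-381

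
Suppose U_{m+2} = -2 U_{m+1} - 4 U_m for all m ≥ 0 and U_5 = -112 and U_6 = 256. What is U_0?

Rearranging, U_{m-2} = (U_m + 2 U_{m-1}) / -4.
U_4 = (256 + 2·(-112)) / -4 = 32/-4 = -8
U_3 = (-112 + 2·(-8)) / -4 = -128/-4 = 32
U_2 = (-8 + 2·32) / -4 = 56/-4 = -14
U_1 = (32 + 2·(-14)) / -4 = 4/-4 = -1
U_0 = (-14 + 2·(-1)) / -4 = -16/-4 = 4

4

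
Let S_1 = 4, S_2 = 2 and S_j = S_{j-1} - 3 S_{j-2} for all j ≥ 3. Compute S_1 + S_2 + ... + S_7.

S_3 = 2 - 3·4 = -10
S_4 = (-10) - 3·2 = -16
S_5 = (-16) - 3·(-10) = 14
S_6 = 14 - 3·(-16) = 62
S_7 = 62 - 3·14 = 20
Sum = 4 + 2 + (-10) + (-16) + 14 + 62 + 20 = 76

76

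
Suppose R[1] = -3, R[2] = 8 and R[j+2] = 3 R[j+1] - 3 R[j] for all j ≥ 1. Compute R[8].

-216

R[3] = 3(8) - 3(-3) = 33
R[4] = 3(33) - 3(8) = 75
R[5] = 3(75) - 3(33) = 126
R[6] = 3(126) - 3(75) = 153
R[7] = 3(153) - 3(126) = 81
R[8] = 3(81) - 3(153) = -216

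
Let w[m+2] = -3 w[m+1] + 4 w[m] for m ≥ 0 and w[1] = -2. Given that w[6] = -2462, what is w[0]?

Let w[0] = x.
w[2] = 6 + 4x
w[3] = -26 - 12x
w[4] = 102 + 52x
w[5] = -410 - 204x
w[6] = 1638 + 820x
So 1638 + 820x = -2462, giving x = -5.

-5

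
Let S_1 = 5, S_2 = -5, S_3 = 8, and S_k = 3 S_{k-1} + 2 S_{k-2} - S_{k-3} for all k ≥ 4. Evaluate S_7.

S_4 = 3·8 + 2·(-5) - 5 = 9
S_5 = 3·9 + 2·8 - (-5) = 48
S_6 = 3·48 + 2·9 - 8 = 154
S_7 = 3·154 + 2·48 - 9 = 549

549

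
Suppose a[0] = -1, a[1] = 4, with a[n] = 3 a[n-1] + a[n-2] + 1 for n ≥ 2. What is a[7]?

a[2] = 3(4) + (-1) + 1 = 12
a[3] = 3(12) + 4 + 1 = 41
a[4] = 3(41) + 12 + 1 = 136
a[5] = 3(136) + 41 + 1 = 450
a[6] = 3(450) + 136 + 1 = 1487
a[7] = 3(1487) + 450 + 1 = 4912

4912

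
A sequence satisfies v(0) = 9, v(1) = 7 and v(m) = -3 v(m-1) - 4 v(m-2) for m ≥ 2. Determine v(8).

v(2) = -3·7 - 4·9 = -57
v(3) = -3·(-57) - 4·7 = 143
v(4) = -3·143 - 4·(-57) = -201
v(5) = -3·(-201) - 4·143 = 31
v(6) = -3·31 - 4·(-201) = 711
v(7) = -3·711 - 4·31 = -2257
v(8) = -3·(-2257) - 4·711 = 3927

3927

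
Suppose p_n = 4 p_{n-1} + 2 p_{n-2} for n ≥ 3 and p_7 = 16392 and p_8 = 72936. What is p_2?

Rearranging, p_{n-2} = (p_n - 4 p_{n-1}) / 2.
p_6 = (72936 - 4*16392) / 2 = 7368/2 = 3684
p_5 = (16392 - 4*3684) / 2 = 1656/2 = 828
p_4 = (3684 - 4*828) / 2 = 372/2 = 186
p_3 = (828 - 4*186) / 2 = 84/2 = 42
p_2 = (186 - 4*42) / 2 = 18/2 = 9

9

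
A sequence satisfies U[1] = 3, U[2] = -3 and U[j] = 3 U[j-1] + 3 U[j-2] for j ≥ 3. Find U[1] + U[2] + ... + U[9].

-7920

U[3] = 3·(-3) + 3·3 = 0
U[4] = 3·0 + 3·(-3) = -9
U[5] = 3·(-9) + 3·0 = -27
U[6] = 3·(-27) + 3·(-9) = -108
U[7] = 3·(-108) + 3·(-27) = -405
U[8] = 3·(-405) + 3·(-108) = -1539
U[9] = 3·(-1539) + 3·(-405) = -5832
Sum = 3 + (-3) + 0 + (-9) + (-27) + (-108) + (-405) + (-1539) + (-5832) = -7920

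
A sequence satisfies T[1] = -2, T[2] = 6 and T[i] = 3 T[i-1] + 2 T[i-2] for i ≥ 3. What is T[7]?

2414

T[3] = 3(6) + 2(-2) = 14
T[4] = 3(14) + 2(6) = 54
T[5] = 3(54) + 2(14) = 190
T[6] = 3(190) + 2(54) = 678
T[7] = 3(678) + 2(190) = 2414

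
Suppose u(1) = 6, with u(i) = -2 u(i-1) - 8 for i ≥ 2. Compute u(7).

u(2) = -2*6 - 8 = -20
u(3) = -2*(-20) - 8 = 32
u(4) = -2*32 - 8 = -72
u(5) = -2*(-72) - 8 = 136
u(6) = -2*136 - 8 = -280
u(7) = -2*(-280) - 8 = 552

552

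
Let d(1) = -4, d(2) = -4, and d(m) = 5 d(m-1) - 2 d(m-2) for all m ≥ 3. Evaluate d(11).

d(3) = 5*(-4) - 2*(-4) = -12
d(4) = 5*(-12) - 2*(-4) = -52
d(5) = 5*(-52) - 2*(-12) = -236
d(6) = 5*(-236) - 2*(-52) = -1076
d(7) = 5*(-1076) - 2*(-236) = -4908
d(8) = 5*(-4908) - 2*(-1076) = -22388
d(9) = 5*(-22388) - 2*(-4908) = -102124
d(10) = 5*(-102124) - 2*(-22388) = -465844
d(11) = 5*(-465844) - 2*(-102124) = -2124972

-2124972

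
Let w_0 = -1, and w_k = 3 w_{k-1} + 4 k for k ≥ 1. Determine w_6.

w_1 = 3·(-1) + 4 = 1
w_2 = 3·1 + 8 = 11
w_3 = 3·11 + 12 = 45
w_4 = 3·45 + 16 = 151
w_5 = 3·151 + 20 = 473
w_6 = 3·473 + 24 = 1443

1443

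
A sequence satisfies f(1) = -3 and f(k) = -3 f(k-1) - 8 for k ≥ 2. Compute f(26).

The fixed point is -8/(1 + 3) = -2, so f(k) + 2 = -3(f(k-1) + 2).
Hence f(k) = -1·(-3)^{k-1} - 2.
f(26) = -1·(-3)^{25} - 2 = -1·-847288609443 - 2 = 847288609441.

847288609441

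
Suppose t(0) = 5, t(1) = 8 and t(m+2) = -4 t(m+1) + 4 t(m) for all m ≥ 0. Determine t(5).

t(2) = -4·8 + 4·5 = -12
t(3) = -4·(-12) + 4·8 = 80
t(4) = -4·80 + 4·(-12) = -368
t(5) = -4·(-368) + 4·80 = 1792

1792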